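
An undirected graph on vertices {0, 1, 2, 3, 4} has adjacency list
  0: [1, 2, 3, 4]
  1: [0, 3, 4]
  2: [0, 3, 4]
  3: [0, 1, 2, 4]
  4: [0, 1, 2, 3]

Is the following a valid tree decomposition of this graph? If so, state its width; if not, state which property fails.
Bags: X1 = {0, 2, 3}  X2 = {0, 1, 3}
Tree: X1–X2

A tree decomposition must satisfy three properties: every vertex lies in some bag; for every edge, both endpoints lie together in some bag; and for every vertex, the bags containing it form a connected subtree. Here vertex 4 appears in no bag, so the decomposition is invalid.

No — vertex 4 appears in no bag.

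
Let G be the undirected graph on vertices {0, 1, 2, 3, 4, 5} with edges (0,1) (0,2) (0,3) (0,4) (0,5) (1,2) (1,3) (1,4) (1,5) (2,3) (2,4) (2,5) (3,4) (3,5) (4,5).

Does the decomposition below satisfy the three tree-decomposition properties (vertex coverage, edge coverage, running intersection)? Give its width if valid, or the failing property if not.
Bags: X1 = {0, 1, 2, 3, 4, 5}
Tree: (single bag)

Yes; width 5.

Checking the three conditions: (i) the bags cover all of {0, 1, 2, 3, 4, 5}; (ii) for each edge, some bag contains both endpoints; (iii) the bags containing any fixed vertex form a subtree. All hold, so the decomposition is valid with width 6 − 1 = 5.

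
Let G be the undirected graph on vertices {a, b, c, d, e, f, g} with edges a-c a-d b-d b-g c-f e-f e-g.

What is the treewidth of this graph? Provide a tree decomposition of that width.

Treewidth 2.
Bags: B1 = {b, d, g}  B2 = {d, e, g}  B3 = {d, e, f}  B4 = {c, d, f}  B5 = {a, c, d}
Tree: B1–B2, B2–B3, B3–B4, B4–B5

The largest bag has 3 vertices, giving width 2; this decomposition certifies tw(G) ≤ 2. Since d–b–g–e–f–c–a–d is a cycle in G, G is not acyclic. Forests are exactly the graphs of treewidth ≤ 1, so tw(G) ≥ 2. Hence tw(G) = 2 exactly.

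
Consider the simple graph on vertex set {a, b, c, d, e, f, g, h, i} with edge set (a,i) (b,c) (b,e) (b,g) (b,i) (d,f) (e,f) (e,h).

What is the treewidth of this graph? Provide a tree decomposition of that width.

Every bag has size at most 2, so the width is 2 − 1 = 1 and tw(G) ≤ 1. Since G has at least one edge (e.g. b–e), it is not an edgeless graph, so tw(G) ≥ 1. Hence tw(G) = 1 exactly.

Treewidth 1.
Bags: B1 = {b, e}  B2 = {e, f}  B3 = {b, c}  B4 = {e, h}  B5 = {b, i}  B6 = {a, i}  B7 = {d, f}  B8 = {b, g}
Tree: B1–B2, B1–B3, B1–B4, B3–B5, B5–B6, B2–B7, B3–B8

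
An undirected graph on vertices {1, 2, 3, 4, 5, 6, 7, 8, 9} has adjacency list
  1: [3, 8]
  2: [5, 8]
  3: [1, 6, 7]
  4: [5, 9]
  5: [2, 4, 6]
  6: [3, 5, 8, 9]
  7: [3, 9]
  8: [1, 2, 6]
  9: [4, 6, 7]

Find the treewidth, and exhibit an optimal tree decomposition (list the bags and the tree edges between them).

The largest bag has 4 vertices, giving width 3; this decomposition certifies tw(G) ≤ 3. For the lower bound: the 4 vertex sets {1,2,8}, {3}, {6}, {4,5,7,9} are disjoint, each induces a connected subgraph, and every pair is joined by at least one edge of G. Contracting each set to a single vertex therefore yields K_{4} as a minor, and since treewidth is minor-monotone, tw(G) ≥ tw(K_{4}) = 3. Combining the bounds, tw(G) = 3.

Treewidth 3.
One optimal decomposition is:
Bags: B1 = {1, 2, 3, 8}  B2 = {2, 3, 6, 8}  B3 = {2, 3, 5, 6}  B4 = {3, 5, 6, 7}  B5 = {5, 6, 7, 9}  B6 = {4, 5, 7, 9}
Tree: B1–B2, B2–B3, B3–B4, B4–B5, B5–B6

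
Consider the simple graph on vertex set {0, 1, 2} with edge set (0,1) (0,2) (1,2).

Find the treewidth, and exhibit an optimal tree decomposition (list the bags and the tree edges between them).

Treewidth 2.
One such decomposition:
Bags: B1 = {0, 1, 2}
Tree: (single bag)

With just one bag of size 3, the width is 3 − 1 = 2, so tw(G) ≤ 2. For the lower bound, the 3 vertices {0, 1, 2} are pairwise adjacent, and any tree decomposition puts a clique entirely inside one bag — forcing width ≥ 2. Therefore the treewidth is 2.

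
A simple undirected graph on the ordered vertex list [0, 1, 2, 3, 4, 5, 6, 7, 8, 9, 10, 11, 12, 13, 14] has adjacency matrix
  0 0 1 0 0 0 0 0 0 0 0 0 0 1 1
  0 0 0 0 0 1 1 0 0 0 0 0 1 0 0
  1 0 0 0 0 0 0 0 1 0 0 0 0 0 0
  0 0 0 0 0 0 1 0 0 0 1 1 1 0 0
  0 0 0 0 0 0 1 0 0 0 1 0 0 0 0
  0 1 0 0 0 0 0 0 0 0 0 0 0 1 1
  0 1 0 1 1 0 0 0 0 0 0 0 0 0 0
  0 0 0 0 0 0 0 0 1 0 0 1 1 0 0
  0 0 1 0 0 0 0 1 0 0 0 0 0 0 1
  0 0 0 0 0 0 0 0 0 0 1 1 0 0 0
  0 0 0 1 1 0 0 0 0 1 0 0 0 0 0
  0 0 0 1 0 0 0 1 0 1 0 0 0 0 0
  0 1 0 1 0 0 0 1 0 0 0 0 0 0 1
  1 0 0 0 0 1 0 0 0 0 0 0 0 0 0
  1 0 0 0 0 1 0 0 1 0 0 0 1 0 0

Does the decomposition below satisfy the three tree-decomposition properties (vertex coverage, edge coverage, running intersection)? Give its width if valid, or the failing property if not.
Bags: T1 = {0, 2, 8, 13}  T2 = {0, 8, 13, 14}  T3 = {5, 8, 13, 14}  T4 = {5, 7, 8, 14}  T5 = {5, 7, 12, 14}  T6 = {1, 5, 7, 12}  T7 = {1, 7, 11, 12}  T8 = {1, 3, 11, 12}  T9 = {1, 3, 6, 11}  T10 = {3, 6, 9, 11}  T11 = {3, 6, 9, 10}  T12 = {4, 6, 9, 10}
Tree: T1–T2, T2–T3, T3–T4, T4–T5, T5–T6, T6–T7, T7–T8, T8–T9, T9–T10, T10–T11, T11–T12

Vertex coverage: the bags together contain {0, 1, 2, 3, 4, 5, 6, 7, 8, 9, 10, 11, 12, 13, 14}, the full vertex set. Edge coverage: each edge of G has both endpoints in at least one bag. Running intersection: for every vertex, the bags containing it form a connected subtree. All three properties hold, so this is a valid tree decomposition of width max|bag| − 1 = 3, and hence tw(G) ≤ 3.

Yes; width 3.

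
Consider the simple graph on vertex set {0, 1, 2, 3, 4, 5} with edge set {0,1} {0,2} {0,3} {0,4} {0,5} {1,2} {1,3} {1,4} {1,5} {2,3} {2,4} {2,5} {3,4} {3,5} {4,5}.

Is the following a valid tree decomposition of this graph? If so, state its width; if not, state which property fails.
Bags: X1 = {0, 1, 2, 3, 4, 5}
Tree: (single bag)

Yes; width 5.

Checking the three conditions: (i) the bags cover all of {0, 1, 2, 3, 4, 5}; (ii) for each edge, some bag contains both endpoints; (iii) the bags containing any fixed vertex form a subtree. All hold, so the decomposition is valid with width 6 − 1 = 5.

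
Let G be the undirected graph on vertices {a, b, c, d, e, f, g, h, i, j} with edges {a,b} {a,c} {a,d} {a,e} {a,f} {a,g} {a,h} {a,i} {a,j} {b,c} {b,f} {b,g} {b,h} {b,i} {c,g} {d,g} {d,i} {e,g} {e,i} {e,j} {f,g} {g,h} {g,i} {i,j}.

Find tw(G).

A width-3 tree decomposition is:
Bags: B1 = {a, e, i, j}  B2 = {a, e, g, i}  B3 = {a, b, g, i}  B4 = {a, d, g, i}  B5 = {a, b, g, h}  B6 = {a, b, f, g}  B7 = {a, b, c, g}
Tree: B1–B2, B2–B3, B2–B4, B3–B5, B5–B6, B3–B7
The largest bag has 4 vertices, giving width 3; this decomposition certifies tw(G) ≤ 3. On the other hand G contains the 4-clique {a, d, g, i}. A clique must lie in a single bag of any decomposition, so no decomposition can have width below 3. The upper and lower bounds meet at 3, so that is the treewidth.

3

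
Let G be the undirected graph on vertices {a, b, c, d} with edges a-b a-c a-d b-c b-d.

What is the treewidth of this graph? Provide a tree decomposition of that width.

The largest bag has 3 vertices, giving width 2; this decomposition certifies tw(G) ≤ 2. Conversely, {a, b, d} is a clique of size 3, and the vertices of any clique must share a bag in every tree decomposition; so some bag has ≥ 3 vertices and tw(G) ≥ 2. Hence tw(G) = 2 exactly.

Treewidth 2.
One such decomposition:
Bags: B1 = {a, b, c}  B2 = {a, b, d}
Tree: B1–B2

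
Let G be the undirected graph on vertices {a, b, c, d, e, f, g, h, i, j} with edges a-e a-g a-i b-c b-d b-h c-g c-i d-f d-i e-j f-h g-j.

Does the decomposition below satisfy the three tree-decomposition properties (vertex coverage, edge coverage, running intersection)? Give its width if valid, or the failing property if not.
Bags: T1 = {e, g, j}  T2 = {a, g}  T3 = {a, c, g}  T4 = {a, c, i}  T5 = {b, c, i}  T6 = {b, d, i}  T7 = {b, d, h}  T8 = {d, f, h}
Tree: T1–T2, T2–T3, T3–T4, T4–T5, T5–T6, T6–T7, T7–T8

A tree decomposition must satisfy three properties: every vertex lies in some bag; for every edge, both endpoints lie together in some bag; and for every vertex, the bags containing it form a connected subtree. Here edge (e,a) lies in no bag, so the decomposition is invalid.

No — edge (e,a) lies in no bag.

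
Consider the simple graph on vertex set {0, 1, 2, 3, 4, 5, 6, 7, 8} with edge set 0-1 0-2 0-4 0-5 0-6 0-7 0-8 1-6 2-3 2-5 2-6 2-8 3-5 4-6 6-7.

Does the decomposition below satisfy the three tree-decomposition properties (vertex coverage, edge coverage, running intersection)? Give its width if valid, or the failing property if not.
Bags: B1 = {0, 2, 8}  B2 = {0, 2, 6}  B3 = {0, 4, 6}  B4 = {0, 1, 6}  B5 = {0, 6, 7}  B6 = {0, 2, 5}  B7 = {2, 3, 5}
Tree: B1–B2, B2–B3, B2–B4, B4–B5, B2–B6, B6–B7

Every vertex of G appears in some bag (union = {0, 1, 2, 3, 4, 5, 6, 7, 8}); every edge is covered by a bag; and for each vertex v the set of bags containing v is connected in the bag tree. The decomposition is therefore valid. The largest bag has 3 vertices, so the width is 2.

Yes; width 2.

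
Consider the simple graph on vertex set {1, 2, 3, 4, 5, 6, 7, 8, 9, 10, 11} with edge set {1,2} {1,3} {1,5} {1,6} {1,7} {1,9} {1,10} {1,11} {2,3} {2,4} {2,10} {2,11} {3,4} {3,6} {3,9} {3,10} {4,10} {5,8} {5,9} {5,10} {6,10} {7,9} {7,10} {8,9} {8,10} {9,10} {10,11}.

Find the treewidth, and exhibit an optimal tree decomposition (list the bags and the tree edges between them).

Treewidth 3.
One optimal decomposition is:
Bags: B1 = {1, 3, 9, 10}  B2 = {1, 2, 3, 10}  B3 = {1, 5, 9, 10}  B4 = {1, 3, 6, 10}  B5 = {1, 7, 9, 10}  B6 = {1, 2, 10, 11}  B7 = {5, 8, 9, 10}  B8 = {2, 3, 4, 10}
Tree: B1–B2, B1–B3, B2–B4, B1–B5, B2–B6, B3–B7, B2–B8

The largest bag has 4 vertices, giving width 3; this decomposition certifies tw(G) ≤ 3. Conversely, {5, 8, 9, 10} is a clique of size 4, and the vertices of any clique must share a bag in every tree decomposition; so some bag has ≥ 4 vertices and tw(G) ≥ 3. Hence tw(G) = 3 exactly.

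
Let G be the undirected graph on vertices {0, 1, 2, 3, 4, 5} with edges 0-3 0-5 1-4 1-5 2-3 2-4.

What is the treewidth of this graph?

2

A width-2 tree decomposition is:
Bags: B1 = {2, 3, 4}  B2 = {0, 3, 4}  B3 = {0, 4, 5}  B4 = {1, 4, 5}
Tree: B1–B2, B2–B3, B3–B4
The largest bag has 3 vertices, giving width 2; this decomposition certifies tw(G) ≤ 2. For the lower bound, G contains the cycle 4–2–3–0–5–1–4, so G is not a forest; only forests have treewidth ≤ 1, hence tw(G) ≥ 2. Therefore the treewidth is 2.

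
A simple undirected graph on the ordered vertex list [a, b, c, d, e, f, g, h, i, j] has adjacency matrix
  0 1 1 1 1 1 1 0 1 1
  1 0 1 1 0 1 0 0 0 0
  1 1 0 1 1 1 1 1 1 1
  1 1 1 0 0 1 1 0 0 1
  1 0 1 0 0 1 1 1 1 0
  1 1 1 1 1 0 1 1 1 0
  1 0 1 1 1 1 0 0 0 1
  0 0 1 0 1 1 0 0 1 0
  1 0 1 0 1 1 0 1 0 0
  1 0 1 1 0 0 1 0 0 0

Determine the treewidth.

A width-4 tree decomposition is:
Bags: B1 = {a, c, e, f, g}  B2 = {a, c, e, f, i}  B3 = {a, c, d, f, g}  B4 = {c, e, f, h, i}  B5 = {a, c, d, g, j}  B6 = {a, b, c, d, f}
Tree: B1–B2, B1–B3, B2–B4, B3–B5, B3–B6
The largest bag has 5 vertices, giving width 4; this decomposition certifies tw(G) ≤ 4. Conversely, {a, c, d, g, j} is a clique of size 5, and the vertices of any clique must share a bag in every tree decomposition; so some bag has ≥ 5 vertices and tw(G) ≥ 4. The upper and lower bounds meet at 4, so that is the treewidth.

4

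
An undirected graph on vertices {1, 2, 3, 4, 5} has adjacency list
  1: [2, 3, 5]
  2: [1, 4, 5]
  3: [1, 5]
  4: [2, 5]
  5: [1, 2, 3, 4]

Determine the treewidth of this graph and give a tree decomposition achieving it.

Treewidth 2.
One such decomposition:
Bags: B1 = {1, 2, 5}  B2 = {2, 4, 5}  B3 = {1, 3, 5}
Tree: B1–B2, B1–B3

Every bag has size at most 3, so the width is 3 − 1 = 2 and tw(G) ≤ 2. Conversely, {1, 2, 5} is a clique of size 3, and the vertices of any clique must share a bag in every tree decomposition; so some bag has ≥ 3 vertices and tw(G) ≥ 2. The upper and lower bounds meet at 2, so that is the treewidth.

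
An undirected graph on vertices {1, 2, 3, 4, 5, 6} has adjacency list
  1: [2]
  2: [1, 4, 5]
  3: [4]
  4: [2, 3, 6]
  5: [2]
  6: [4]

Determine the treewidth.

1

A width-1 tree decomposition is:
Bags: B1 = {2, 4}  B2 = {4, 6}  B3 = {2, 5}  B4 = {3, 4}  B5 = {1, 2}
Tree: B1–B2, B1–B3, B1–B4, B1–B5
Every bag has size at most 2, so the width is 2 − 1 = 1 and tw(G) ≤ 1. Any graph with an edge has treewidth ≥ 1, and G has the edge 2–4. Combining the bounds, tw(G) = 1.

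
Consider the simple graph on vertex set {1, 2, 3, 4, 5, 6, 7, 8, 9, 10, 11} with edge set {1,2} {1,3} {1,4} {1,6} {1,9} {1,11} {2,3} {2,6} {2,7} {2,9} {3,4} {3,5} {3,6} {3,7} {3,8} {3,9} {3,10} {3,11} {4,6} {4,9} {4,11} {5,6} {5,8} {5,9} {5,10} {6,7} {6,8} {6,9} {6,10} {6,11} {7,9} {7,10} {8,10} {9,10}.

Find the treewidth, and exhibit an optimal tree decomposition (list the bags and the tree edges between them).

The largest bag has 5 vertices, giving width 4; this decomposition certifies tw(G) ≤ 4. Conversely, {3, 5, 6, 8, 10} is a clique of size 5, and the vertices of any clique must share a bag in every tree decomposition; so some bag has ≥ 5 vertices and tw(G) ≥ 4. The upper and lower bounds meet at 4, so that is the treewidth.

Treewidth 4.
One optimal decomposition is:
Bags: B1 = {1, 2, 3, 6, 9}  B2 = {1, 3, 4, 6, 9}  B3 = {1, 3, 4, 6, 11}  B4 = {2, 3, 6, 7, 9}  B5 = {3, 6, 7, 9, 10}  B6 = {3, 5, 6, 9, 10}  B7 = {3, 5, 6, 8, 10}
Tree: B1–B2, B2–B3, B1–B4, B4–B5, B5–B6, B6–B7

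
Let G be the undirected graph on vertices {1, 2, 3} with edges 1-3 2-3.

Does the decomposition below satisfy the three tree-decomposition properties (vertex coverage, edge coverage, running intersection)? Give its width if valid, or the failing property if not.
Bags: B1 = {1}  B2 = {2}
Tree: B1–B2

A tree decomposition must satisfy three properties: every vertex lies in some bag; for every edge, both endpoints lie together in some bag; and for every vertex, the bags containing it form a connected subtree. Here vertex 3 appears in no bag, so the decomposition is invalid.

No — vertex 3 appears in no bag.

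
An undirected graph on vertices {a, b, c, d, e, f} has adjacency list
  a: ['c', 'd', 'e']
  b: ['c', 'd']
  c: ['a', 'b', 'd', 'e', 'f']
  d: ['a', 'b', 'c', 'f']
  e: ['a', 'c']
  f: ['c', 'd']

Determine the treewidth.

A width-2 tree decomposition is:
Bags: B1 = {c, d, f}  B2 = {b, c, d}  B3 = {a, c, d}  B4 = {a, c, e}
Tree: B1–B2, B2–B3, B3–B4
Every bag has size at most 3, so the width is 3 − 1 = 2 and tw(G) ≤ 2. On the other hand G contains the 3-clique {a, c, d}. A clique must lie in a single bag of any decomposition, so no decomposition can have width below 2. The upper and lower bounds meet at 2, so that is the treewidth.

2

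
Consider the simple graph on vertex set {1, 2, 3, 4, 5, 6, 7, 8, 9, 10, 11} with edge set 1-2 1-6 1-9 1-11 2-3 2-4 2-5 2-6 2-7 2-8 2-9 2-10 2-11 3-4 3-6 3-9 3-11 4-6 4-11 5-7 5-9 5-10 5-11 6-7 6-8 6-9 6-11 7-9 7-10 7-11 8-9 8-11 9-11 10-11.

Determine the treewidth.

A width-4 tree decomposition is:
Bags: B1 = {2, 6, 7, 9, 11}  B2 = {2, 3, 6, 9, 11}  B3 = {2, 5, 7, 9, 11}  B4 = {2, 6, 8, 9, 11}  B5 = {1, 2, 6, 9, 11}  B6 = {2, 3, 4, 6, 11}  B7 = {2, 5, 7, 10, 11}
Tree: B1–B2, B1–B3, B1–B4, B4–B5, B2–B6, B3–B7
Each bag holds 5 vertices, so the decomposition has width 4, which upper-bounds the treewidth. Conversely, {2, 5, 7, 10, 11} is a clique of size 5, and the vertices of any clique must share a bag in every tree decomposition; so some bag has ≥ 5 vertices and tw(G) ≥ 4. The upper and lower bounds meet at 4, so that is the treewidth.

4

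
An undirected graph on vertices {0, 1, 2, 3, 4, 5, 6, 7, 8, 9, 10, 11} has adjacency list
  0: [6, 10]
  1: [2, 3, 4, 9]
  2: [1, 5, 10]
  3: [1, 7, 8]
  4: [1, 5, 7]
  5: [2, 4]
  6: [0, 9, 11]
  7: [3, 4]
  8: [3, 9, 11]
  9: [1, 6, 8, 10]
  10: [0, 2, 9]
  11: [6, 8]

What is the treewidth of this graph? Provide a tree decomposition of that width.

Treewidth 3.
One optimal decomposition is:
Bags: B1 = {3, 4, 5, 7}  B2 = {1, 3, 4, 5}  B3 = {1, 2, 3, 5}  B4 = {1, 2, 3, 8}  B5 = {1, 2, 8, 9}  B6 = {2, 8, 9, 10}  B7 = {8, 9, 10, 11}  B8 = {6, 9, 10, 11}  B9 = {0, 6, 10, 11}
Tree: B1–B2, B2–B3, B3–B4, B4–B5, B5–B6, B6–B7, B7–B8, B8–B9

Each bag holds 4 vertices, so the decomposition has width 3, which upper-bounds the treewidth. For the lower bound: the 4 vertex sets {4,5,7}, {3}, {1}, {2,8,9,10} are disjoint, each induces a connected subgraph, and every pair is joined by at least one edge of G. Contracting each set to a single vertex therefore yields K_{4} as a minor, and since treewidth is minor-monotone, tw(G) ≥ tw(K_{4}) = 3. The upper and lower bounds meet at 3, so that is the treewidth.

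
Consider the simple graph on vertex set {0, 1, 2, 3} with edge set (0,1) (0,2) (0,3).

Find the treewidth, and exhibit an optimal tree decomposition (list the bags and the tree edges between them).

Treewidth 1.
Bags: B1 = {0, 3}  B2 = {0, 2}  B3 = {0, 1}
Tree: B1–B2, B2–B3

Every bag has size at most 2, so the width is 2 − 1 = 1 and tw(G) ≤ 1. Since G has at least one edge (e.g. 0–3), it is not an edgeless graph, so tw(G) ≥ 1. Hence tw(G) = 1 exactly.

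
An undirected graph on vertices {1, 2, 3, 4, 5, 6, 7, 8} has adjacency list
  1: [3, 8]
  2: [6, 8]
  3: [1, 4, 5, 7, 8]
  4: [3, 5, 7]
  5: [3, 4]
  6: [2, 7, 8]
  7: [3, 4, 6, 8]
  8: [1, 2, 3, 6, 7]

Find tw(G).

2

A width-2 tree decomposition is:
Bags: B1 = {6, 7, 8}  B2 = {3, 7, 8}  B3 = {3, 4, 7}  B4 = {1, 3, 8}  B5 = {2, 6, 8}  B6 = {3, 4, 5}
Tree: B1–B2, B2–B3, B2–B4, B1–B5, B3–B6
Every bag has size at most 3, so the width is 3 − 1 = 2 and tw(G) ≤ 2. For the lower bound, the 3 vertices {2, 6, 8} are pairwise adjacent, and any tree decomposition puts a clique entirely inside one bag — forcing width ≥ 2. Therefore the treewidth is 2.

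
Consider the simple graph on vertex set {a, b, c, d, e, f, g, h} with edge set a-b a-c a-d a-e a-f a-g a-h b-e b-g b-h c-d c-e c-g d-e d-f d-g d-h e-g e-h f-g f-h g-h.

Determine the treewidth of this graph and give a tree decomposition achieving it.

Treewidth 4.
One optimal decomposition is:
Bags: B1 = {a, d, e, g, h}  B2 = {a, b, e, g, h}  B3 = {a, d, f, g, h}  B4 = {a, c, d, e, g}
Tree: B1–B2, B1–B3, B1–B4

Each bag holds 5 vertices, so the decomposition has width 4, which upper-bounds the treewidth. Conversely, {a, d, e, g, h} is a clique of size 5, and the vertices of any clique must share a bag in every tree decomposition; so some bag has ≥ 5 vertices and tw(G) ≥ 4. The upper and lower bounds meet at 4, so that is the treewidth.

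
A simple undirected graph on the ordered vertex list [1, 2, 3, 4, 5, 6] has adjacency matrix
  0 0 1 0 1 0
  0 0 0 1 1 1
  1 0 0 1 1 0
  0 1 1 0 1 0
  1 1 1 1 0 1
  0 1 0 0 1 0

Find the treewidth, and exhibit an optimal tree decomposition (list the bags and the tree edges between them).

Every bag has size at most 3, so the width is 3 − 1 = 2 and tw(G) ≤ 2. For the lower bound, the 3 vertices {1, 3, 5} are pairwise adjacent, and any tree decomposition puts a clique entirely inside one bag — forcing width ≥ 2. Hence tw(G) = 2 exactly.

Treewidth 2.
One optimal decomposition is:
Bags: B1 = {2, 4, 5}  B2 = {2, 5, 6}  B3 = {3, 4, 5}  B4 = {1, 3, 5}
Tree: B1–B2, B1–B3, B3–B4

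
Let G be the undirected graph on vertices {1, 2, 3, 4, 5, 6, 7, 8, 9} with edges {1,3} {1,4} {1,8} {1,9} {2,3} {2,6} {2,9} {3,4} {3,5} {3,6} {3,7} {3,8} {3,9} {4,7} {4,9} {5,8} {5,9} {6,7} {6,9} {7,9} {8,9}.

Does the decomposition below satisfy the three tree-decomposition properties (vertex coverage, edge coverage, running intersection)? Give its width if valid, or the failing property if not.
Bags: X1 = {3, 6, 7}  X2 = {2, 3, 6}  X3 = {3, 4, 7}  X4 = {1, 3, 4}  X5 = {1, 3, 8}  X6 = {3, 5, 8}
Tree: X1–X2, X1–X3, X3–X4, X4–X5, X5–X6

A tree decomposition must satisfy three properties: every vertex lies in some bag; for every edge, both endpoints lie together in some bag; and for every vertex, the bags containing it form a connected subtree. Here vertex 9 appears in no bag, so the decomposition is invalid.

No — vertex 9 appears in no bag.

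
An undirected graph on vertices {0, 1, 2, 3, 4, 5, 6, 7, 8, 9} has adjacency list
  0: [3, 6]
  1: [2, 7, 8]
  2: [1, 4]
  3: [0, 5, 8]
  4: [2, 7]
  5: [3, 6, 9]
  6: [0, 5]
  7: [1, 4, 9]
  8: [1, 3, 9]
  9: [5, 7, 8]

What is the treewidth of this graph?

2

A width-2 tree decomposition is:
Bags: B1 = {2, 4, 7}  B2 = {1, 2, 7}  B3 = {1, 7, 9}  B4 = {1, 8, 9}  B5 = {5, 8, 9}  B6 = {3, 5, 8}  B7 = {3, 5, 6}  B8 = {0, 3, 6}
Tree: B1–B2, B2–B3, B3–B4, B4–B5, B5–B6, B6–B7, B7–B8
Every bag has size at most 3, so the width is 3 − 1 = 2 and tw(G) ≤ 2. Since 4–2–1–7–4 is a cycle in G, G is not acyclic. Forests are exactly the graphs of treewidth ≤ 1, so tw(G) ≥ 2. Hence tw(G) = 2 exactly.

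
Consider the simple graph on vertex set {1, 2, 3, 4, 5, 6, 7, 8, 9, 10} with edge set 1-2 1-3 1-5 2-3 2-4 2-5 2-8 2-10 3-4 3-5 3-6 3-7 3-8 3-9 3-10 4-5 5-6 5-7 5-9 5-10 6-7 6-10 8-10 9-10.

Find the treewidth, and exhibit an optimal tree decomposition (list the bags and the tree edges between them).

The largest bag has 4 vertices, giving width 3; this decomposition certifies tw(G) ≤ 3. For the lower bound, the 4 vertices {2, 3, 8, 10} are pairwise adjacent, and any tree decomposition puts a clique entirely inside one bag — forcing width ≥ 3. Therefore the treewidth is 3.

Treewidth 3.
One such decomposition:
Bags: B1 = {2, 3, 5, 10}  B2 = {3, 5, 9, 10}  B3 = {2, 3, 8, 10}  B4 = {3, 5, 6, 10}  B5 = {3, 5, 6, 7}  B6 = {2, 3, 4, 5}  B7 = {1, 2, 3, 5}
Tree: B1–B2, B1–B3, B2–B4, B4–B5, B1–B6, B1–B7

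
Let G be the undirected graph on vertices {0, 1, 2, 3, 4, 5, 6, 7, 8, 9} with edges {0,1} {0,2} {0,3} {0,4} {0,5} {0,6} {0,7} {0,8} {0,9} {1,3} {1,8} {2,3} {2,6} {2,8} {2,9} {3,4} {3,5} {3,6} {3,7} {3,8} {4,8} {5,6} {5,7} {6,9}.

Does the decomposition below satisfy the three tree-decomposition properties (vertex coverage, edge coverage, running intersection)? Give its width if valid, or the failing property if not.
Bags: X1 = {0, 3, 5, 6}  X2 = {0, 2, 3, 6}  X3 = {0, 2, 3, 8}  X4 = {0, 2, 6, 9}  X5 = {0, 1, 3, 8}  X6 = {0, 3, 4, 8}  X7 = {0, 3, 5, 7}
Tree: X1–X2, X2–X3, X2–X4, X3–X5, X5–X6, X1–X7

Yes; width 3.

Every vertex of G appears in some bag (union = {0, 1, 2, 3, 4, 5, 6, 7, 8, 9}); every edge is covered by a bag; and for each vertex v the set of bags containing v is connected in the bag tree. The decomposition is therefore valid. The largest bag has 4 vertices, so the width is 3.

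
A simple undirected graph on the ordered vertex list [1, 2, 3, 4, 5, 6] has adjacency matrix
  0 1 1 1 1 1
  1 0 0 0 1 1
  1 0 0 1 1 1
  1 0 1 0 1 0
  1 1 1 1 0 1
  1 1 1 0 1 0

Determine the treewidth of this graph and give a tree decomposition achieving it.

Treewidth 3.
One such decomposition:
Bags: B1 = {1, 3, 5, 6}  B2 = {1, 2, 5, 6}  B3 = {1, 3, 4, 5}
Tree: B1–B2, B1–B3

Each bag holds 4 vertices, so the decomposition has width 3, which upper-bounds the treewidth. On the other hand G contains the 4-clique {1, 2, 5, 6}. A clique must lie in a single bag of any decomposition, so no decomposition can have width below 3. Combining the bounds, tw(G) = 3.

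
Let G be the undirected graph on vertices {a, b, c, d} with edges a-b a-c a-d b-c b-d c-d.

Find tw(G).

A width-3 tree decomposition is:
Bags: B1 = {a, b, c, d}
Tree: (single bag)
With just one bag of size 4, the width is 4 − 1 = 3, so tw(G) ≤ 3. For the lower bound, the 4 vertices {a, b, c, d} are pairwise adjacent, and any tree decomposition puts a clique entirely inside one bag — forcing width ≥ 3. Therefore the treewidth is 3.

3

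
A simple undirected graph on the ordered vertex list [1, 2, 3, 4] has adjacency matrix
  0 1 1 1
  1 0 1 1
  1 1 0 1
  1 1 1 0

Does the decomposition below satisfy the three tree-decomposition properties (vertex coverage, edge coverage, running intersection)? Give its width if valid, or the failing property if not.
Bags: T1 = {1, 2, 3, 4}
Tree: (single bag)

Yes; width 3.

Checking the three conditions: (i) the bags cover all of {1, 2, 3, 4}; (ii) for each edge, some bag contains both endpoints; (iii) the bags containing any fixed vertex form a subtree. All hold, so the decomposition is valid with width 4 − 1 = 3.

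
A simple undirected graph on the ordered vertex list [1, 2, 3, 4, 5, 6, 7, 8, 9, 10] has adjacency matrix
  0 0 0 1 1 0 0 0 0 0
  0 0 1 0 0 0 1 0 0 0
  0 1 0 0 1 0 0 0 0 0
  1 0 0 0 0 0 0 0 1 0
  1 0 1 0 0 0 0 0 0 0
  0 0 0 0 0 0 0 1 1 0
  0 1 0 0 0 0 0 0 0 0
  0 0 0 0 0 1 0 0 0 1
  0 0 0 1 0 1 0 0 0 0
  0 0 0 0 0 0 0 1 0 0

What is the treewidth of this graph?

A width-1 tree decomposition is:
Bags: B1 = {2, 7}  B2 = {2, 3}  B3 = {3, 5}  B4 = {1, 5}  B5 = {1, 4}  B6 = {4, 9}  B7 = {6, 9}  B8 = {6, 8}  B9 = {8, 10}
Tree: B1–B2, B2–B3, B3–B4, B4–B5, B5–B6, B6–B7, B7–B8, B8–B9
Every bag has size at most 2, so the width is 2 − 1 = 1 and tw(G) ≤ 1. G has an edge, so its treewidth is at least 1. The upper and lower bounds meet at 1, so that is the treewidth.

1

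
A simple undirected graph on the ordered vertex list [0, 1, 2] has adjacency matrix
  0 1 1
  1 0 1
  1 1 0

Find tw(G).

2

A width-2 tree decomposition is:
Bags: B1 = {0, 1, 2}
Tree: (single bag)
With just one bag of size 3, the width is 3 − 1 = 2, so tw(G) ≤ 2. For the lower bound, the 3 vertices {0, 1, 2} are pairwise adjacent, and any tree decomposition puts a clique entirely inside one bag — forcing width ≥ 2. The upper and lower bounds meet at 2, so that is the treewidth.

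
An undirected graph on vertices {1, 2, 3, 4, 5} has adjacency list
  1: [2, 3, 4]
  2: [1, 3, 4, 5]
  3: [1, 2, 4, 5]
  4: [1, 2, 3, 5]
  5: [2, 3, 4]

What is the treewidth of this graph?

3

A width-3 tree decomposition is:
Bags: B1 = {2, 3, 4, 5}  B2 = {1, 2, 3, 4}
Tree: B1–B2
Every bag has size at most 4, so the width is 4 − 1 = 3 and tw(G) ≤ 3. On the other hand G contains the 4-clique {1, 2, 3, 4}. A clique must lie in a single bag of any decomposition, so no decomposition can have width below 3. Hence tw(G) = 3 exactly.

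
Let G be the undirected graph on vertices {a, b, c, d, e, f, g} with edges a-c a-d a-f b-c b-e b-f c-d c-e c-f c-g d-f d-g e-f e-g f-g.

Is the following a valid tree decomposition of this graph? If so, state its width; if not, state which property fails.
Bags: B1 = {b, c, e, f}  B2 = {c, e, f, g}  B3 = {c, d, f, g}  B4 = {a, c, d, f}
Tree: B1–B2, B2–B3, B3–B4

Every vertex of G appears in some bag (union = {a, b, c, d, e, f, g}); every edge is covered by a bag; and for each vertex v the set of bags containing v is connected in the bag tree. The decomposition is therefore valid. The largest bag has 4 vertices, so the width is 3.

Yes; width 3.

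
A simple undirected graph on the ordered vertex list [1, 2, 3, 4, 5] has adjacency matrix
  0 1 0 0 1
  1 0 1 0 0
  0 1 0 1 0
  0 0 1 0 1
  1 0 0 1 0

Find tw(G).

2

A width-2 tree decomposition is:
Bags: B1 = {1, 4, 5}  B2 = {1, 3, 4}  B3 = {1, 2, 3}
Tree: B1–B2, B2–B3
Each bag holds 3 vertices, so the decomposition has width 2, which upper-bounds the treewidth. For the lower bound, G contains the cycle 1–5–4–3–2–1, so G is not a forest; only forests have treewidth ≤ 1, hence tw(G) ≥ 2. Hence tw(G) = 2 exactly.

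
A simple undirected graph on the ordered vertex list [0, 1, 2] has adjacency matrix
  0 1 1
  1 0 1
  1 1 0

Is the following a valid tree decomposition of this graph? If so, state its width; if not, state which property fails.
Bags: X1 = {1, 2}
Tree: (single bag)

A tree decomposition must satisfy three properties: every vertex lies in some bag; for every edge, both endpoints lie together in some bag; and for every vertex, the bags containing it form a connected subtree. Here vertex 0 appears in no bag, so the decomposition is invalid.

No — vertex 0 appears in no bag.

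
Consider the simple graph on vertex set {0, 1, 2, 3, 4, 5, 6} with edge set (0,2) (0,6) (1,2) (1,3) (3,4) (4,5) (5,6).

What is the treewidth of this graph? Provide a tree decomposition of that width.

Every bag has size at most 3, so the width is 3 − 1 = 2 and tw(G) ≤ 2. The edges 2–0–6–5–4–3–1–2 form a cycle, so G is not a tree and its treewidth is at least 2. Hence tw(G) = 2 exactly.

Treewidth 2.
Bags: B1 = {0, 2, 6}  B2 = {2, 5, 6}  B3 = {2, 4, 5}  B4 = {2, 3, 4}  B5 = {1, 2, 3}
Tree: B1–B2, B2–B3, B3–B4, B4–B5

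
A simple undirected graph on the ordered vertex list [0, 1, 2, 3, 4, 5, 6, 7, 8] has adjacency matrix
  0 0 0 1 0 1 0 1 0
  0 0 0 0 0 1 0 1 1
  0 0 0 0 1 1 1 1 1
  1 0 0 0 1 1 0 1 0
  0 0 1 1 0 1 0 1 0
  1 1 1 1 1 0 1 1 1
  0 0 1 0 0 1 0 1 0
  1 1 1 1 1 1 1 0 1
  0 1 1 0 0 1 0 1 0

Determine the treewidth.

A width-3 tree decomposition is:
Bags: B1 = {2, 4, 5, 7}  B2 = {2, 5, 7, 8}  B3 = {2, 5, 6, 7}  B4 = {1, 5, 7, 8}  B5 = {3, 4, 5, 7}  B6 = {0, 3, 5, 7}
Tree: B1–B2, B2–B3, B2–B4, B1–B5, B5–B6
The largest bag has 4 vertices, giving width 3; this decomposition certifies tw(G) ≤ 3. For the lower bound, the 4 vertices {0, 3, 5, 7} are pairwise adjacent, and any tree decomposition puts a clique entirely inside one bag — forcing width ≥ 3. Hence tw(G) = 3 exactly.

3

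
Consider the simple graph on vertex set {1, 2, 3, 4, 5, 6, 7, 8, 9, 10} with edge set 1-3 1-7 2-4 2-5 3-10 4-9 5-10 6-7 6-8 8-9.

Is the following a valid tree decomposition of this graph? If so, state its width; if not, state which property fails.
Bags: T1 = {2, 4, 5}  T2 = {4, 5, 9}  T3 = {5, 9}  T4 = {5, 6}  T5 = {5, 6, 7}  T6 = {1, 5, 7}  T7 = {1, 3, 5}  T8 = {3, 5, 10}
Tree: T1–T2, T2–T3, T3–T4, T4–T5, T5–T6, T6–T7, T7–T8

No — vertex 8 appears in no bag.

A tree decomposition must satisfy three properties: every vertex lies in some bag; for every edge, both endpoints lie together in some bag; and for every vertex, the bags containing it form a connected subtree. Here vertex 8 appears in no bag, so the decomposition is invalid.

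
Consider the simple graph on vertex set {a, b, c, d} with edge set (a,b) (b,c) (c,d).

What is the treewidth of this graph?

1

A width-1 tree decomposition is:
Bags: B1 = {b, c}  B2 = {a, b}  B3 = {c, d}
Tree: B1–B2, B1–B3
Every bag has size at most 2, so the width is 2 − 1 = 1 and tw(G) ≤ 1. Since G has at least one edge (e.g. c–b), it is not an edgeless graph, so tw(G) ≥ 1. Hence tw(G) = 1 exactly.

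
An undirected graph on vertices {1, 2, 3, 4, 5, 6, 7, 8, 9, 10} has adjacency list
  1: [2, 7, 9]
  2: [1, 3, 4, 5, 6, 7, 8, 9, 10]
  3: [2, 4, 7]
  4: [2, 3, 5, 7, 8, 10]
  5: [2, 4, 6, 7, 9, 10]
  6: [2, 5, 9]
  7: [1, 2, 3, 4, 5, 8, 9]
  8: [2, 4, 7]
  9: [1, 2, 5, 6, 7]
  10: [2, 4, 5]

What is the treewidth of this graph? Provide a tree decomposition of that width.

The largest bag has 4 vertices, giving width 3; this decomposition certifies tw(G) ≤ 3. For the lower bound, the 4 vertices {2, 4, 5, 10} are pairwise adjacent, and any tree decomposition puts a clique entirely inside one bag — forcing width ≥ 3. Hence tw(G) = 3 exactly.

Treewidth 3.
One optimal decomposition is:
Bags: B1 = {2, 4, 5, 7}  B2 = {2, 5, 7, 9}  B3 = {2, 4, 5, 10}  B4 = {2, 4, 7, 8}  B5 = {1, 2, 7, 9}  B6 = {2, 5, 6, 9}  B7 = {2, 3, 4, 7}
Tree: B1–B2, B1–B3, B1–B4, B2–B5, B2–B6, B1–B7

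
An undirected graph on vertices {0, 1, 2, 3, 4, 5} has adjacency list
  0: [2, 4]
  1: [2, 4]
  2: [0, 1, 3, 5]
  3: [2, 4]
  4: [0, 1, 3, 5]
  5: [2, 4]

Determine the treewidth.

2

A width-2 tree decomposition is:
Bags: B1 = {1, 2, 4}  B2 = {2, 3, 4}  B3 = {2, 4, 5}  B4 = {0, 2, 4}
Tree: B1–B2, B2–B3, B3–B4
Every bag has size at most 3, so the width is 3 − 1 = 2 and tw(G) ≤ 2. The edges 1–4–3–2–1 form a cycle, so G is not a tree and its treewidth is at least 2. Hence tw(G) = 2 exactly.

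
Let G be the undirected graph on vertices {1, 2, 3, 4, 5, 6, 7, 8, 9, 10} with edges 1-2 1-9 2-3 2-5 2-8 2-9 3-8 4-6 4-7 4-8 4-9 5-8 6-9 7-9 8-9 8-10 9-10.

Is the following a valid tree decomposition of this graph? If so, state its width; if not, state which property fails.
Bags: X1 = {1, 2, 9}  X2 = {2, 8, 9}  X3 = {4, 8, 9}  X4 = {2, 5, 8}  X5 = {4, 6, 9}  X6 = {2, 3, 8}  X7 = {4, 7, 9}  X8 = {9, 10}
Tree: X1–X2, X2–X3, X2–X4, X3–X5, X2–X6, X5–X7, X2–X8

No — edge (8,10) lies in no bag.

A tree decomposition must satisfy three properties: every vertex lies in some bag; for every edge, both endpoints lie together in some bag; and for every vertex, the bags containing it form a connected subtree. Here edge (8,10) lies in no bag, so the decomposition is invalid.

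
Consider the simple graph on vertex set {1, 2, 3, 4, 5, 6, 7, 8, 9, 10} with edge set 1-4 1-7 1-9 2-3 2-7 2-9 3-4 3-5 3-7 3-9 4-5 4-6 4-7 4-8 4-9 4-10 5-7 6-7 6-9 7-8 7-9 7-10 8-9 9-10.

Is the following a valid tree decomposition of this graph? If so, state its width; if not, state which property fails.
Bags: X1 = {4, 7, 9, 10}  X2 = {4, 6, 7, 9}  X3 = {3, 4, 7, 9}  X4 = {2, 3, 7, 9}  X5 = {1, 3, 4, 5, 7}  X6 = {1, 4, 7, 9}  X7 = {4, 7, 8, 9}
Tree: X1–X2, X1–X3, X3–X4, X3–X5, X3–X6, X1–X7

No — bags containing vertex 1 are not connected in the tree.

A tree decomposition must satisfy three properties: every vertex lies in some bag; for every edge, both endpoints lie together in some bag; and for every vertex, the bags containing it form a connected subtree. Here bags containing vertex 1 are not connected in the tree, so the decomposition is invalid.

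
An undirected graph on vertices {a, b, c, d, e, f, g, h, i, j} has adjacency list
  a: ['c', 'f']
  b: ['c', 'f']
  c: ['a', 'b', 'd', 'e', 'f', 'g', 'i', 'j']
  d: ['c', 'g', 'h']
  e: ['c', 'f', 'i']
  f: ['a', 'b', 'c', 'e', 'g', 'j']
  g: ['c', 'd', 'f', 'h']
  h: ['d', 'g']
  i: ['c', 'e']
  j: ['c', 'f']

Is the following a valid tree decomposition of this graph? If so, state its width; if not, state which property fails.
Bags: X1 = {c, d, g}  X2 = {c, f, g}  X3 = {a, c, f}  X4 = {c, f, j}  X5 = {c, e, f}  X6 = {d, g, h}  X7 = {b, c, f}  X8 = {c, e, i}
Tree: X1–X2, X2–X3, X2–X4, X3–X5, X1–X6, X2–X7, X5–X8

Yes; width 2.

Every vertex of G appears in some bag (union = {a, b, c, d, e, f, g, h, i, j}); every edge is covered by a bag; and for each vertex v the set of bags containing v is connected in the bag tree. The decomposition is therefore valid. The largest bag has 3 vertices, so the width is 2.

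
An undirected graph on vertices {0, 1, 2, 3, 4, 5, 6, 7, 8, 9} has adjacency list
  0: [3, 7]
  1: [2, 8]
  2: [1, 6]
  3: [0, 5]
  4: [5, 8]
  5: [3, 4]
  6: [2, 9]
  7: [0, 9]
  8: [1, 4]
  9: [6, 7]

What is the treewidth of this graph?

A width-2 tree decomposition is:
Bags: B1 = {1, 2, 6}  B2 = {1, 6, 8}  B3 = {4, 6, 8}  B4 = {4, 5, 6}  B5 = {3, 5, 6}  B6 = {0, 3, 6}  B7 = {0, 6, 7}  B8 = {6, 7, 9}
Tree: B1–B2, B2–B3, B3–B4, B4–B5, B5–B6, B6–B7, B7–B8
Every bag has size at most 3, so the width is 3 − 1 = 2 and tw(G) ≤ 2. For the lower bound, G contains the cycle 6–2–1–8–4–5–3–0–7–9–6, so G is not a forest; only forests have treewidth ≤ 1, hence tw(G) ≥ 2. Combining the bounds, tw(G) = 2.

2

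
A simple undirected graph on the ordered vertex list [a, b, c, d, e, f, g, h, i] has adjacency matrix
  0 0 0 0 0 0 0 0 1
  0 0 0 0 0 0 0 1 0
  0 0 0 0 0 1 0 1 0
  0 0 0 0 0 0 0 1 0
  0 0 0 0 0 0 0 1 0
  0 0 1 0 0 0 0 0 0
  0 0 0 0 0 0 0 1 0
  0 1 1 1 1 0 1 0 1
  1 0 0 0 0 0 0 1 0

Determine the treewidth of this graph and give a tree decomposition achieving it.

Treewidth 1.
One such decomposition:
Bags: B1 = {d, h}  B2 = {h, i}  B3 = {c, h}  B4 = {c, f}  B5 = {a, i}  B6 = {e, h}  B7 = {g, h}  B8 = {b, h}
Tree: B1–B2, B1–B3, B3–B4, B2–B5, B3–B6, B1–B7, B2–B8

The largest bag has 2 vertices, giving width 1; this decomposition certifies tw(G) ≤ 1. Any graph with an edge has treewidth ≥ 1, and G has the edge h–d. Hence tw(G) = 1 exactly.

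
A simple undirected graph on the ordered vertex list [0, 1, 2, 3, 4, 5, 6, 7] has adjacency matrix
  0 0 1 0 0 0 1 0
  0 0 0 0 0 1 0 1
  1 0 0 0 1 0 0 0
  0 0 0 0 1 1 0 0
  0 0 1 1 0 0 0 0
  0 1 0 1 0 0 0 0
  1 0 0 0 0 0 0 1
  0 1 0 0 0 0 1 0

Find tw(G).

2

A width-2 tree decomposition is:
Bags: B1 = {1, 3, 5}  B2 = {1, 3, 7}  B3 = {3, 6, 7}  B4 = {0, 3, 6}  B5 = {0, 2, 3}  B6 = {2, 3, 4}
Tree: B1–B2, B2–B3, B3–B4, B4–B5, B5–B6
The largest bag has 3 vertices, giving width 2; this decomposition certifies tw(G) ≤ 2. For the lower bound, G contains the cycle 3–5–1–7–6–0–2–4–3, so G is not a forest; only forests have treewidth ≤ 1, hence tw(G) ≥ 2. Therefore the treewidth is 2.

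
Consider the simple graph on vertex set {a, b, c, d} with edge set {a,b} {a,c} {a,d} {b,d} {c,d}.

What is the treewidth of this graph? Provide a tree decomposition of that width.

Each bag holds 3 vertices, so the decomposition has width 2, which upper-bounds the treewidth. On the other hand G contains the 3-clique {a, c, d}. A clique must lie in a single bag of any decomposition, so no decomposition can have width below 2. Hence tw(G) = 2 exactly.

Treewidth 2.
One optimal decomposition is:
Bags: B1 = {a, c, d}  B2 = {a, b, d}
Tree: B1–B2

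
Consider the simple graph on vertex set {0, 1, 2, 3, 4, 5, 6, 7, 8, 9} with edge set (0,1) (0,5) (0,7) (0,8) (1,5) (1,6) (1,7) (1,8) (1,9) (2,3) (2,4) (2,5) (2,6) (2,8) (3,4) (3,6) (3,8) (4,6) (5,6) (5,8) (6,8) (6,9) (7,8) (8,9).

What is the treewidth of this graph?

3

A width-3 tree decomposition is:
Bags: B1 = {0, 1, 5, 8}  B2 = {1, 5, 6, 8}  B3 = {2, 5, 6, 8}  B4 = {0, 1, 7, 8}  B5 = {2, 3, 6, 8}  B6 = {1, 6, 8, 9}  B7 = {2, 3, 4, 6}
Tree: B1–B2, B2–B3, B1–B4, B3–B5, B2–B6, B5–B7
Every bag has size at most 4, so the width is 4 − 1 = 3 and tw(G) ≤ 3. Conversely, {0, 1, 5, 8} is a clique of size 4, and the vertices of any clique must share a bag in every tree decomposition; so some bag has ≥ 4 vertices and tw(G) ≥ 3. The upper and lower bounds meet at 3, so that is the treewidth.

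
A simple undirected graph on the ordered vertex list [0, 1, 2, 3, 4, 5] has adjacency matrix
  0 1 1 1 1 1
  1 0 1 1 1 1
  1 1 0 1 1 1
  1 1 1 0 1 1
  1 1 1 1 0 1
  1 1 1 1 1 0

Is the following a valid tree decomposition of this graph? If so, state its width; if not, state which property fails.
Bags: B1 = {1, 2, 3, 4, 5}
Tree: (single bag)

A tree decomposition must satisfy three properties: every vertex lies in some bag; for every edge, both endpoints lie together in some bag; and for every vertex, the bags containing it form a connected subtree. Here vertex 0 appears in no bag, so the decomposition is invalid.

No — vertex 0 appears in no bag.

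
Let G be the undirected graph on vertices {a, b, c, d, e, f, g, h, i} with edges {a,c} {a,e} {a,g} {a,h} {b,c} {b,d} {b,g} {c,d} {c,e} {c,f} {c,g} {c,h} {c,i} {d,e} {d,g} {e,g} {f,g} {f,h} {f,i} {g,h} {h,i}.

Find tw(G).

A width-3 tree decomposition is:
Bags: B1 = {b, c, d, g}  B2 = {c, d, e, g}  B3 = {a, c, e, g}  B4 = {a, c, g, h}  B5 = {c, f, g, h}  B6 = {c, f, h, i}
Tree: B1–B2, B2–B3, B3–B4, B4–B5, B5–B6
Each bag holds 4 vertices, so the decomposition has width 3, which upper-bounds the treewidth. Conversely, {c, d, e, g} is a clique of size 4, and the vertices of any clique must share a bag in every tree decomposition; so some bag has ≥ 4 vertices and tw(G) ≥ 3. Combining the bounds, tw(G) = 3.

3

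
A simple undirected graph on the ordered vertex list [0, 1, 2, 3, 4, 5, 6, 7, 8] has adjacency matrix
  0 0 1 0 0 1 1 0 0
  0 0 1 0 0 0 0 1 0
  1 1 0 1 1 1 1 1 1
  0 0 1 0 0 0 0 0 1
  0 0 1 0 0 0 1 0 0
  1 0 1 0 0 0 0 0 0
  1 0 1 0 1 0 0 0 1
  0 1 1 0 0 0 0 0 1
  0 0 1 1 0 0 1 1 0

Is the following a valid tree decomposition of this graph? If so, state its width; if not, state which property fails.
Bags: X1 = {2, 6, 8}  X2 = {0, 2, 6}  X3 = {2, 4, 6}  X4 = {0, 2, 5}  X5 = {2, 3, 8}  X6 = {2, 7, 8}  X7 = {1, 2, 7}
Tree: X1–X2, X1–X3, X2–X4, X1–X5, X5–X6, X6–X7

Vertex coverage: the bags together contain {0, 1, 2, 3, 4, 5, 6, 7, 8}, the full vertex set. Edge coverage: each edge of G has both endpoints in at least one bag. Running intersection: for every vertex, the bags containing it form a connected subtree. All three properties hold, so this is a valid tree decomposition of width max|bag| − 1 = 2, and hence tw(G) ≤ 2.

Yes; width 2.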